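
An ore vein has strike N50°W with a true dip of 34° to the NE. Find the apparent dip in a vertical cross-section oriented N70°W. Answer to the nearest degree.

13°

The strike is N50°W and the section trends N70°W; the acute angle between them is β = 20°.
tan(apparent dip) = tan 34° · sin 20° = 0.2307
apparent dip = arctan 0.2307 = 12.99°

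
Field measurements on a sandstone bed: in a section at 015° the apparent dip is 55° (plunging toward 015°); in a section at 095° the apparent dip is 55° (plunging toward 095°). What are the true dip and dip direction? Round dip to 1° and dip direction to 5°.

true dip 62°, dip direction 055°

Represent each trace as a vector plunging at its apparent dip toward its trend (east-north-up frame): v₁ = (0.148, 0.554, -0.819), v₂ = (0.571, -0.050, -0.819).
The plane normal is n = v₁ × v₂ ∝ (0.495, 0.346, 0.324).
True dip = arccos(n_z / |n|) = arccos(0.4727) = 61.8°.
The horizontal component of n points toward azimuth atan2(n_x, n_y) = 55°, the dip direction.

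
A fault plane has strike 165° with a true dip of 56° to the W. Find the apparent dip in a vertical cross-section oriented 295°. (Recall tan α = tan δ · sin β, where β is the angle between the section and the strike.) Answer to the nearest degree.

The section lies 50° from the strike.
tan(apparent dip) = tan 56° · sin 50° = 1.1357
apparent dip = arctan 1.1357 = 48.64°

49°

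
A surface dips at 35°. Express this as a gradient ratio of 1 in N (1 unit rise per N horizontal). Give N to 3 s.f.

1 : N means tan θ = 1/N, so N = 1/tan 35° = 1/0.7002

1 in 1.43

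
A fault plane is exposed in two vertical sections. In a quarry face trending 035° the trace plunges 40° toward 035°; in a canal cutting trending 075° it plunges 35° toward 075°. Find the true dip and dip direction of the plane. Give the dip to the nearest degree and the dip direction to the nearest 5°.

Represent each trace as a vector plunging at its apparent dip toward its trend (east-north-up frame): v₁ = (0.439, 0.628, -0.643), v₂ = (0.791, 0.212, -0.574).
Cross product v₁ × v₂ gives the pole to the plane: n ∝ (0.224, 0.257, 0.403).
True dip = arccos(n_z / |n|) = arccos(0.7643) = 40.2°.
Dip direction = atan2(0.224, 0.257) = 41° (azimuth of n's horizontal projection).

true dip 40°, dip direction 040°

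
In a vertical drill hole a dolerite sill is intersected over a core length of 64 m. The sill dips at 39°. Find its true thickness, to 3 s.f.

True thickness t = h · cos(dip) = 64 × cos 39°
t = 64 × 0.7771 = 49.737 m

49.7 m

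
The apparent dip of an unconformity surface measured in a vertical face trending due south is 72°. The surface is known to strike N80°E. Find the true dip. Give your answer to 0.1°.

The section is 80° from the strike.
tan(true dip) = tan 72° / sin 80° = 3.1252
true dip = arctan 3.1252 = 72.26°

72.3°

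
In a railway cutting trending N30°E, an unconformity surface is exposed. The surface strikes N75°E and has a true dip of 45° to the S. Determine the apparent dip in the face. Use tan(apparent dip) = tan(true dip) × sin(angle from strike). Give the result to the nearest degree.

35°

The strike is N75°E and the section trends N30°E; the acute angle between them is β = 45°.
tan(apparent dip) = tan 45° · sin 45° = 0.7071
apparent dip = arctan 0.7071 = 35.26°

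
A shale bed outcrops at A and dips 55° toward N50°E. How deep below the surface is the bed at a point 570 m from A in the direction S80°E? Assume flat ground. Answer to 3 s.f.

523 m

The hole lies 50° from the dip direction, so the down-dip offset is 570 × cos 50° = 366.39 m.
Depth = down-dip offset × tan(dip) = 366.39 × tan 55° = 366.39 × 1.4281
Depth = 523.26 m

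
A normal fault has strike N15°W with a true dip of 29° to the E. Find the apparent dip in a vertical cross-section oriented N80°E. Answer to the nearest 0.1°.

28.9°

The section lies 85° from the strike.
tan α = tan 29° × sin 85° = 0.5543 × 0.9962 = 0.5522
α = arctan(0.5522) = 28.91°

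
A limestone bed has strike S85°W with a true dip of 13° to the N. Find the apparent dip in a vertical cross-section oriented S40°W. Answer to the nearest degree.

9°

The strike is S85°W and the section trends S40°W; the acute angle between them is β = 45°.
tan α = tan 13° × sin 45° = 0.2309 × 0.7071 = 0.1632
α = arctan(0.1632) = 9.27°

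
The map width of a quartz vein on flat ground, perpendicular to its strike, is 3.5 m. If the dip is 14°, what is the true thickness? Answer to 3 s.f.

True thickness t = w · sin(dip) = 3.5 × sin 14°
t = 3.5 × 0.2419 = 0.847 m

0.847 m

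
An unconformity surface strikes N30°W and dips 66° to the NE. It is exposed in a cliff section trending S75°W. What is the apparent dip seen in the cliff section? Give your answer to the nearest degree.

65°

Angle between strike (N30°W) and section (S75°W): β = 75°.
tan(apparent dip) = tan 66° · sin 75° = 2.1695
apparent dip = arctan 2.1695 = 65.25°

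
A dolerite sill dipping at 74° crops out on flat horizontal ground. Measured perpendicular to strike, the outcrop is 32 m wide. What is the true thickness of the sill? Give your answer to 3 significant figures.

30.8 m

True thickness t = w · sin(dip) = 32 × sin 74°
t = 32 × 0.9613 = 30.760 m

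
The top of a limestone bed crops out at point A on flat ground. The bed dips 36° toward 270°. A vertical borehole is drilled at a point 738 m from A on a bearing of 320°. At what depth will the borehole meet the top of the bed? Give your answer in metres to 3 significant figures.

345 m

The hole lies 50° from the dip direction, so the down-dip offset is 738 × cos 50° = 474.38 m.
Depth = down-dip offset × tan(dip) = 474.38 × tan 36° = 474.38 × 0.7265
Depth = 344.66 m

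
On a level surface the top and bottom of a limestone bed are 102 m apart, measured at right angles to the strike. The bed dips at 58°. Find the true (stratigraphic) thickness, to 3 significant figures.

86.5 m

True thickness t = w · sin(dip) = 102 × sin 58°
t = 102 × 0.8480 = 86.501 m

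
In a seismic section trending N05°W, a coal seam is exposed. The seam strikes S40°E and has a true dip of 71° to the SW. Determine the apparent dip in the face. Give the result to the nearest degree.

The strike is S40°E and the section trends N05°W; the acute angle between them is β = 35°.
tan α = tan 71° × sin 35° = 2.9042 × 0.5736 = 1.6658
apparent dip = arctan 1.6658 = 59.02°

59°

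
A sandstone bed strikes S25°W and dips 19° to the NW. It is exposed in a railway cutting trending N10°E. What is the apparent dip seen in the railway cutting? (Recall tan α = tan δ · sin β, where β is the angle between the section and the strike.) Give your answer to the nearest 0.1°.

5.1°

The section lies 15° from the strike.
tan α = tan 19° × sin 15° = 0.3443 × 0.2588 = 0.0891
apparent dip = arctan 0.0891 = 5.09°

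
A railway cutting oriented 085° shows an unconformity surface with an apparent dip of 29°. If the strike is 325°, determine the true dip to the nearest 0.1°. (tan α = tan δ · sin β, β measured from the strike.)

32.6°

β = acute angle between strike 325° and section 085° = 60°.
tan(true dip) = tan 29° / sin 60° = 0.6401
true dip = arctan 0.6401 = 32.62°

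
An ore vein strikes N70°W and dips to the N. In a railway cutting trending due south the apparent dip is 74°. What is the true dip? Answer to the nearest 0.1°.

74.9°

The section is 70° from the strike.
tan(true dip) = tan 74° / sin 70° = 3.7112
δ = arctan(3.7112) = 74.92°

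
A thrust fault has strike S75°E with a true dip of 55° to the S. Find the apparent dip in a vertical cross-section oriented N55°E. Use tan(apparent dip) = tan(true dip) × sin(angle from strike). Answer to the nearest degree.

48°

The strike is S75°E and the section trends N55°E; the acute angle between them is β = 50°.
tan(apparent dip) = tan 55° · sin 50° = 1.0940
apparent dip = arctan 1.0940 = 47.57°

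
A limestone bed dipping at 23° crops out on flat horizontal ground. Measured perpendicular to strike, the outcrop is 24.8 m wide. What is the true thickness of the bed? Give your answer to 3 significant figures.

9.69 m

True thickness t = w · sin(dip) = 24.8 × sin 23°
t = 24.8 × 0.3907 = 9.690 m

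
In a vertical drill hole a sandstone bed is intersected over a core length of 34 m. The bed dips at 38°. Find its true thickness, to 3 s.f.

26.8 m

True thickness t = h · cos(dip) = 34 × cos 38°
t = 34 × 0.7880 = 26.792 m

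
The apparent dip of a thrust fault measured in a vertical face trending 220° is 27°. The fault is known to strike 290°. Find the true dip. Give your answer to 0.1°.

The section is 70° from the strike.
tan(true dip) = tan 27° / sin 70° = 0.5422
δ = arctan(0.5422) = 28.47°

28.5°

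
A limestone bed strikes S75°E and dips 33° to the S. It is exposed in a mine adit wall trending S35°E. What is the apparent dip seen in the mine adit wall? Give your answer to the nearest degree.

Angle between strike (S75°E) and section (S35°E): β = 40°.
tan(apparent dip) = tan 33° · sin 40° = 0.4174
apparent dip = arctan 0.4174 = 22.66°

23°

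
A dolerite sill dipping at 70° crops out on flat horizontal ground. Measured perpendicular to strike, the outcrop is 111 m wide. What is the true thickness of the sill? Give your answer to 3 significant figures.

True thickness t = w · sin(dip) = 111 × sin 70°
t = 111 × 0.9397 = 104.306 m

104 m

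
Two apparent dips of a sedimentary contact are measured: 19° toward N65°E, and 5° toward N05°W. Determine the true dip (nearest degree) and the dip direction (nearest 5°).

The two traces are lines in the plane: v₁ = (sin 65°·cos 19°, cos 65°·cos 19°, −sin 19°), v₂ = (sin 355°·cos 5°, cos 355°·cos 5°, −sin 5°).
Cross product v₁ × v₂ gives the pole to the plane: n ∝ (0.288, 0.103, 0.885).
True dip = arccos(n_z / |n|) = arccos(0.9451) = 19.1°.
Dip direction = atan2(0.288, 0.103) = 70° (azimuth of n's horizontal projection).

true dip 19°, dip direction 070°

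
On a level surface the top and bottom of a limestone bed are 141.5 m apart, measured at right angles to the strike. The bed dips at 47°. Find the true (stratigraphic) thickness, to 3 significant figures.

103 m

True thickness t = w · sin(dip) = 141.5 × sin 47°
t = 141.5 × 0.7314 = 103.487 m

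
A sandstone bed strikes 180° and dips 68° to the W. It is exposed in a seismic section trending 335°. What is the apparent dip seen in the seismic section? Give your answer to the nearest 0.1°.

46.3°

The strike is 180° and the section trends 335°; the acute angle between them is β = 25°.
tan(apparent dip) = tan 68° · sin 25° = 1.0460
α = arctan(1.0460) = 46.29°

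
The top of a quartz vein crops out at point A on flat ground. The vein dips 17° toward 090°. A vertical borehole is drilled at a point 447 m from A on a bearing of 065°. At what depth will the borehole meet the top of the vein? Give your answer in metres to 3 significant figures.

124 m

The hole lies 25° from the dip direction, so the down-dip offset is 447 × cos 25° = 405.12 m.
Depth = down-dip offset × tan(dip) = 405.12 × tan 17° = 405.12 × 0.3057
Depth = 123.86 m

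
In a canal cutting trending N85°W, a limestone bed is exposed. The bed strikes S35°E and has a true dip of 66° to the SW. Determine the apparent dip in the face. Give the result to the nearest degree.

The strike is S35°E and the section trends N85°W; the acute angle between them is β = 50°.
tan α = tan 66° × sin 50° = 2.2460 × 0.7660 = 1.7206
α = arctan(1.7206) = 59.83°

60°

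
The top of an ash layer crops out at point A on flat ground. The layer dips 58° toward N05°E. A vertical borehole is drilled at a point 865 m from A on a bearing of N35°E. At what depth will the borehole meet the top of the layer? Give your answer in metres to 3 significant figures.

The hole lies 30° from the dip direction, so the down-dip offset is 865 × cos 30° = 749.11 m.
Depth = down-dip offset × tan(dip) = 749.11 × tan 58° = 749.11 × 1.6003
Depth = 1198.83 m

1200 m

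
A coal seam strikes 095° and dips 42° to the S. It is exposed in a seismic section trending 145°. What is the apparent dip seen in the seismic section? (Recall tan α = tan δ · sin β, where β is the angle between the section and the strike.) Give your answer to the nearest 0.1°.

The section lies 50° from the strike.
tan α = tan 42° × sin 50° = 0.9004 × 0.7660 = 0.6897
α = arctan(0.6897) = 34.60°

34.6°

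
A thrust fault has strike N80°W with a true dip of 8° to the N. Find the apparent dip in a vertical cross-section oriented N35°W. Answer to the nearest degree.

Angle between strike (N80°W) and section (N35°W): β = 45°.
tan(apparent dip) = tan 8° · sin 45° = 0.0994
apparent dip = arctan 0.0994 = 5.68°

6°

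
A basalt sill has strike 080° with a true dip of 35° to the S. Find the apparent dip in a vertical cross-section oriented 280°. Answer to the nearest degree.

Angle between strike (080°) and section (280°): β = 20°.
tan α = tan 35° × sin 20° = 0.7002 × 0.3420 = 0.2395
α = arctan(0.2395) = 13.47°

13°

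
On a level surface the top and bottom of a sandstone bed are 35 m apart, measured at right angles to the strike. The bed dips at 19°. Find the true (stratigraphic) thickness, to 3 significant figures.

True thickness t = w · sin(dip) = 35 × sin 19°
t = 35 × 0.3256 = 11.395 m

11.4 m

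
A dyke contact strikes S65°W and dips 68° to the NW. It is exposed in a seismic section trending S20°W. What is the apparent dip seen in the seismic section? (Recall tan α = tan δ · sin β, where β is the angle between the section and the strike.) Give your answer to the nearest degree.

The section lies 45° from the strike.
tan α = tan 68° × sin 45° = 2.4751 × 0.7071 = 1.7502
α = arctan(1.7502) = 60.26°

60°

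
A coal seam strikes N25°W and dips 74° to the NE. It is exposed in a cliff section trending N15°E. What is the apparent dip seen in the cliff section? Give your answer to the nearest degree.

The strike is N25°W and the section trends N15°E; the acute angle between them is β = 40°.
tan(apparent dip) = tan 74° · sin 40° = 2.2417
α = arctan(2.2417) = 65.96°

66°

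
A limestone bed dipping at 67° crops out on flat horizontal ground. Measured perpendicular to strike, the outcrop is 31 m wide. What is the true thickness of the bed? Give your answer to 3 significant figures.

True thickness t = w · sin(dip) = 31 × sin 67°
t = 31 × 0.9205 = 28.536 m

28.5 m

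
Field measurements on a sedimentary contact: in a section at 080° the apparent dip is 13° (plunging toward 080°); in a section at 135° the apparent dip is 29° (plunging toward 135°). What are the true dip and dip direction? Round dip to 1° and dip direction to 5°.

Represent each trace as a vector plunging at its apparent dip toward its trend (east-north-up frame): v₁ = (0.960, 0.169, -0.225), v₂ = (0.618, -0.618, -0.485).
n = v₁ × v₂ = (0.221, -0.326, 0.698) (taken with n_z > 0).
tan δ = √(n_x²+n_y²)/n_z = 0.394/0.698, so δ = 29.4°.
The horizontal component of n points toward azimuth atan2(n_x, n_y) = 146°, the dip direction.

true dip 29°, dip direction 145°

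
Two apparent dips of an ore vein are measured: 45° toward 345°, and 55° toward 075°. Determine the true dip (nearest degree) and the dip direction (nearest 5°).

true dip 60°, dip direction 040°

Each apparent-dip line lies in the plane. As unit vectors (x east, y north, z up), v₁ plunges 45°→345° and v₂ plunges 55°→075°.
The plane normal is n = v₁ × v₂ ∝ (0.455, 0.542, 0.406).
Dip δ = arctan(|n_h|/n_z) = arctan(0.707/0.406) = 60.2°.
Dip direction = atan2(0.455, 0.542) = 40° (azimuth of n's horizontal projection).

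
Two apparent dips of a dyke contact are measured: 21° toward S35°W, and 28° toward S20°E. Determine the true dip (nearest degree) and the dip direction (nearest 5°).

true dip 28°, dip direction 170°

Represent each trace as a vector plunging at its apparent dip toward its trend (east-north-up frame): v₁ = (-0.535, -0.765, -0.358), v₂ = (0.302, -0.830, -0.469).
The plane normal is n = v₁ × v₂ ∝ (0.062, -0.360, 0.675).
tan δ = √(n_x²+n_y²)/n_z = 0.365/0.675, so δ = 28.4°.
The horizontal component of n points toward azimuth atan2(n_x, n_y) = 170°, the dip direction.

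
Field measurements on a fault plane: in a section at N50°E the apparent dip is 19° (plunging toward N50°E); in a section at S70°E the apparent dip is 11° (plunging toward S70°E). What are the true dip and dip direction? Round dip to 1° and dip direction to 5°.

Represent each trace as a vector plunging at its apparent dip toward its trend (east-north-up frame): v₁ = (0.724, 0.608, -0.326), v₂ = (0.922, -0.336, -0.191).
Cross product v₁ × v₂ gives the pole to the plane: n ∝ (0.225, 0.162, 0.804).
Dip δ = arctan(|n_h|/n_z) = arctan(0.278/0.804) = 19.0°.
The horizontal component of n points toward azimuth atan2(n_x, n_y) = 54°, the dip direction.

true dip 19°, dip direction 055°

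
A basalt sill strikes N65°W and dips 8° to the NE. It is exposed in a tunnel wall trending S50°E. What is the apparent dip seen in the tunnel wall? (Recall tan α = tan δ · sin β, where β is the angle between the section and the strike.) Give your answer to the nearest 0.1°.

2.1°

The section lies 15° from the strike.
tan α = tan 8° × sin 15° = 0.1405 × 0.2588 = 0.0364
α = arctan(0.0364) = 2.08°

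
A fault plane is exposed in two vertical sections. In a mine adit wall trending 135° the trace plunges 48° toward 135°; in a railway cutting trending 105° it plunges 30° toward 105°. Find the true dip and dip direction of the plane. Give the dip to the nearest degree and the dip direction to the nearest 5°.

true dip 53°, dip direction 170°

Each apparent-dip line lies in the plane. As unit vectors (x east, y north, z up), v₁ plunges 48°→135° and v₂ plunges 30°→105°.
Cross product v₁ × v₂ gives the pole to the plane: n ∝ (0.070, -0.385, 0.290).
True dip = arccos(n_z / |n|) = arccos(0.5950) = 53.5°.
Dip direction = atan2(0.070, -0.385) = 170° (azimuth of n's horizontal projection).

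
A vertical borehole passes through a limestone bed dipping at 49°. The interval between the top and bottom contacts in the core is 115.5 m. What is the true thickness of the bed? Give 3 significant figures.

75.8 m

True thickness t = h · cos(dip) = 115.5 × cos 49°
t = 115.5 × 0.6561 = 75.775 m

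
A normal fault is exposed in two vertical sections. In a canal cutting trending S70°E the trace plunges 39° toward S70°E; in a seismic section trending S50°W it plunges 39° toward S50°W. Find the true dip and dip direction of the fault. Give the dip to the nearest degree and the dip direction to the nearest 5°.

true dip 58°, dip direction 170°

Each apparent-dip line lies in the plane. As unit vectors (x east, y north, z up), v₁ plunges 39°→S70°E and v₂ plunges 39°→S50°W.
Cross product v₁ × v₂ gives the pole to the plane: n ∝ (0.147, -0.834, 0.523).
tan δ = √(n_x²+n_y²)/n_z = 0.847/0.523, so δ = 58.3°.
Dip direction = atan2(0.147, -0.834) = 170° (azimuth of n's horizontal projection).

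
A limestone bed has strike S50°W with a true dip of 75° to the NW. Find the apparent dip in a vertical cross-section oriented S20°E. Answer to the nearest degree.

74°

The section lies 70° from the strike.
tan(apparent dip) = tan 75° · sin 70° = 3.5070
α = arctan(3.5070) = 74.08°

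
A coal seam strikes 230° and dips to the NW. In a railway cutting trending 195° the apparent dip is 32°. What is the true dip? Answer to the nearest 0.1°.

β = acute angle between strike 230° and section 195° = 35°.
tan δ = tan α / sin β = tan 32° / sin 35° = 0.6249 / 0.5736 = 1.0894
δ = arctan(1.0894) = 47.45°

47.5°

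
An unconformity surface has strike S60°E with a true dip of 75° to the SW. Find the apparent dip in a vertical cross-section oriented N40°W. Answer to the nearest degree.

The strike is S60°E and the section trends N40°W; the acute angle between them is β = 20°.
tan(apparent dip) = tan 75° · sin 20° = 1.2764
apparent dip = arctan 1.2764 = 51.92°

52°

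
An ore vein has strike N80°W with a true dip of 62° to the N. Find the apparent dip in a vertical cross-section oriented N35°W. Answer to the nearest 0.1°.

53.1°

The section lies 45° from the strike.
tan α = tan 62° × sin 45° = 1.8807 × 0.7071 = 1.3299
apparent dip = arctan 1.3299 = 53.06°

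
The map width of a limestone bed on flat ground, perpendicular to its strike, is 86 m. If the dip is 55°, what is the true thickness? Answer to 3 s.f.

70.4 m

True thickness t = w · sin(dip) = 86 × sin 55°
t = 86 × 0.8192 = 70.447 m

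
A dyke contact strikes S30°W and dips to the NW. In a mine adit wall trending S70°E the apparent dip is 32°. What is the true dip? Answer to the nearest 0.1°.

The section is 80° from the strike.
tan δ = tan α / sin β = tan 32° / sin 80° = 0.6249 / 0.9848 = 0.6345
true dip = arctan 0.6345 = 32.40°

32.4°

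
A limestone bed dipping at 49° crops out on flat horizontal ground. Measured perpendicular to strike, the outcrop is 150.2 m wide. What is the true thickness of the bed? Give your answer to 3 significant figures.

True thickness t = w · sin(dip) = 150.2 × sin 49°
t = 150.2 × 0.7547 = 113.357 m

113 m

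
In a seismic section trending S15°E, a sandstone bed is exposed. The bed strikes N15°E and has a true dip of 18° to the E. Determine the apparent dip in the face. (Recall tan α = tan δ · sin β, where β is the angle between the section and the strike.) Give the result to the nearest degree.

The strike is N15°E and the section trends S15°E; the acute angle between them is β = 30°.
tan α = tan 18° × sin 30° = 0.3249 × 0.5000 = 0.1625
apparent dip = arctan 0.1625 = 9.23°

9°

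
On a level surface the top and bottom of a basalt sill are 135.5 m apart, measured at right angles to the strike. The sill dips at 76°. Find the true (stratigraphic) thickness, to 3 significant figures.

True thickness t = w · sin(dip) = 135.5 × sin 76°
t = 135.5 × 0.9703 = 131.475 m

131 m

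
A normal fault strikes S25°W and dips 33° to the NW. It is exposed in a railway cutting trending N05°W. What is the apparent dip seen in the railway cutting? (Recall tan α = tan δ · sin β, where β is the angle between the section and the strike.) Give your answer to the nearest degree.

18°

The strike is S25°W and the section trends N05°W; the acute angle between them is β = 30°.
tan α = tan 33° × sin 30° = 0.6494 × 0.5000 = 0.3247
α = arctan(0.3247) = 17.99°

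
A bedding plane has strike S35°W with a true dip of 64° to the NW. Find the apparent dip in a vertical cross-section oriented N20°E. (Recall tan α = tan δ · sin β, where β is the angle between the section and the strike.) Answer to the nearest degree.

Angle between strike (S35°W) and section (N20°E): β = 15°.
tan(apparent dip) = tan 64° · sin 15° = 0.5307
α = arctan(0.5307) = 27.95°

28°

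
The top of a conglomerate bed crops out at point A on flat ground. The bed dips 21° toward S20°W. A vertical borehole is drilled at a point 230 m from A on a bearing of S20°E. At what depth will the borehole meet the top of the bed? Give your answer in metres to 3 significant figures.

The hole lies 40° from the dip direction, so the down-dip offset is 230 × cos 40° = 176.19 m.
Depth = down-dip offset × tan(dip) = 176.19 × tan 21° = 176.19 × 0.3839
Depth = 67.63 m

67.6 m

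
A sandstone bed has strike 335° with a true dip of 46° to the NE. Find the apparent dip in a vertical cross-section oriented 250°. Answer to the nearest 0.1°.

45.9°

The section lies 85° from the strike.
tan α = tan 46° × sin 85° = 1.0355 × 0.9962 = 1.0316
apparent dip = arctan 1.0316 = 45.89°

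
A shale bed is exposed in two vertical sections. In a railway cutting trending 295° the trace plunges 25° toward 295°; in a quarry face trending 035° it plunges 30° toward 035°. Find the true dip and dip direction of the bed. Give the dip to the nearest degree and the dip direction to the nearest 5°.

true dip 39°, dip direction 350°

Represent each trace as a vector plunging at its apparent dip toward its trend (east-north-up frame): v₁ = (-0.821, 0.383, -0.423), v₂ = (0.497, 0.709, -0.500).
The plane normal is n = v₁ × v₂ ∝ (-0.108, 0.621, 0.773).
True dip = arccos(n_z / |n|) = arccos(0.7751) = 39.2°.
Dip direction = azimuth of (n_x, n_y) = atan2(-0.108, 0.621) = 350°.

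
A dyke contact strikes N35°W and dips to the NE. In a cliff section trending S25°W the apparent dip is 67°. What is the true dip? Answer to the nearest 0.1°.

69.8°

The section is 60° from the strike.
tan δ = tan α / sin β = tan 67° / sin 60° = 2.3559 / 0.8660 = 2.7203
δ = arctan(2.7203) = 69.82°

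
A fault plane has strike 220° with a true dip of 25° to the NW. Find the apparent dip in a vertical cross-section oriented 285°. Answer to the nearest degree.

The section lies 65° from the strike.
tan α = tan 25° × sin 65° = 0.4663 × 0.9063 = 0.4226
apparent dip = arctan 0.4226 = 22.91°

23°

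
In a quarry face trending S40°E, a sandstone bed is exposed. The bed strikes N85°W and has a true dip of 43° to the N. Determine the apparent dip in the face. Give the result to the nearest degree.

33°

The section lies 45° from the strike.
tan(apparent dip) = tan 43° · sin 45° = 0.6594
apparent dip = arctan 0.6594 = 33.40°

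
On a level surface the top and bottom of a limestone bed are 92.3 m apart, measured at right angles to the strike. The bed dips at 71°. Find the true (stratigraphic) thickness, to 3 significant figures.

True thickness t = w · sin(dip) = 92.3 × sin 71°
t = 92.3 × 0.9455 = 87.271 m

87.3 m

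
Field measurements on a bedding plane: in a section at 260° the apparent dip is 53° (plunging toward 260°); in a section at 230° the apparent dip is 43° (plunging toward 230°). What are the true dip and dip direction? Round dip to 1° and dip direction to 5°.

The two traces are lines in the plane: v₁ = (sin 260°·cos 53°, cos 260°·cos 53°, −sin 53°), v₂ = (sin 230°·cos 43°, cos 230°·cos 43°, −sin 43°).
The plane normal is n = v₁ × v₂ ∝ (-0.304, 0.043, 0.220).
Dip δ = arctan(|n_h|/n_z) = arctan(0.307/0.220) = 54.4°.
Dip direction = azimuth of (n_x, n_y) = atan2(-0.304, 0.043) = 278°.

true dip 54°, dip direction 280°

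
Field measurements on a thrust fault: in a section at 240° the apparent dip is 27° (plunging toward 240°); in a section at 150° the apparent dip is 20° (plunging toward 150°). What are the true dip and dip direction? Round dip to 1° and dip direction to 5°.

true dip 32°, dip direction 205°

Represent each trace as a vector plunging at its apparent dip toward its trend (east-north-up frame): v₁ = (-0.772, -0.446, -0.454), v₂ = (0.470, -0.814, -0.342).
Cross product v₁ × v₂ gives the pole to the plane: n ∝ (-0.217, -0.477, 0.837).
tan δ = √(n_x²+n_y²)/n_z = 0.524/0.837, so δ = 32.1°.
Dip direction = azimuth of (n_x, n_y) = atan2(-0.217, -0.477) = 204°.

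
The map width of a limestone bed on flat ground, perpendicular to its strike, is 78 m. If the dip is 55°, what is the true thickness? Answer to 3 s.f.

True thickness t = w · sin(dip) = 78 × sin 55°
t = 78 × 0.8192 = 63.894 m

63.9 m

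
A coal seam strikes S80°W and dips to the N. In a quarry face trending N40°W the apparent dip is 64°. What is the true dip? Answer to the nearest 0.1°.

β = acute angle between strike S80°W and section N40°W = 60°.
tan(true dip) = tan 64° / sin 60° = 2.3675
δ = arctan(2.3675) = 67.10°

67.1°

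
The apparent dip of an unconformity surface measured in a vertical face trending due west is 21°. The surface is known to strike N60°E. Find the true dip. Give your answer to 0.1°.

The section is 30° from the strike.
tan(true dip) = tan 21° / sin 30° = 0.7677
true dip = arctan 0.7677 = 37.51°

37.5°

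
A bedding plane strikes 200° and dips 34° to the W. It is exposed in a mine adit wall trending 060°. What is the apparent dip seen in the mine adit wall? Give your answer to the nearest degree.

23°

The section lies 40° from the strike.
tan α = tan 34° × sin 40° = 0.6745 × 0.6428 = 0.4336
apparent dip = arctan 0.4336 = 23.44°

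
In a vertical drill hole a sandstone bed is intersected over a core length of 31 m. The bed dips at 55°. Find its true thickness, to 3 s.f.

True thickness t = h · cos(dip) = 31 × cos 55°
t = 31 × 0.5736 = 17.781 m

17.8 m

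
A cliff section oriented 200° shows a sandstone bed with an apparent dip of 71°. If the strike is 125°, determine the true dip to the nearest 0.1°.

The section is 75° from the strike.
tan(true dip) = tan 71° / sin 75° = 3.0067
true dip = arctan 3.0067 = 71.60°

71.6°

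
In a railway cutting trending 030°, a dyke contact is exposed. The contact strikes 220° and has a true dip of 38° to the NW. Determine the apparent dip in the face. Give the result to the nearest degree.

8°

Angle between strike (220°) and section (030°): β = 10°.
tan α = tan 38° × sin 10° = 0.7813 × 0.1736 = 0.1357
α = arctan(0.1357) = 7.73°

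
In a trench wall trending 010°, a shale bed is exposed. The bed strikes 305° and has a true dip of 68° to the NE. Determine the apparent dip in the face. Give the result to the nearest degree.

66°

The section lies 65° from the strike.
tan(apparent dip) = tan 68° · sin 65° = 2.2432
apparent dip = arctan 2.2432 = 65.97°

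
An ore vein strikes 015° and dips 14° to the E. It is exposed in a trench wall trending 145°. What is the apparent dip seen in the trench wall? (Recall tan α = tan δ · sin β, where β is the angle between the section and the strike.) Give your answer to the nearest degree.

11°

Angle between strike (015°) and section (145°): β = 50°.
tan(apparent dip) = tan 14° · sin 50° = 0.1910
α = arctan(0.1910) = 10.81°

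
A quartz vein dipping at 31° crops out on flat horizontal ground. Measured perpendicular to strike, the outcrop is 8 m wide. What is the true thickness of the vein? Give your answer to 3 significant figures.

4.12 m

True thickness t = w · sin(dip) = 8 × sin 31°
t = 8 × 0.5150 = 4.120 m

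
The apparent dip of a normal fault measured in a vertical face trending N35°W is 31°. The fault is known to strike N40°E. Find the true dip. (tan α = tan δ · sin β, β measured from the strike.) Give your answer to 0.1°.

β = acute angle between strike N40°E and section N35°W = 75°.
tan(true dip) = tan 31° / sin 75° = 0.6221
true dip = arctan 0.6221 = 31.88°

31.9°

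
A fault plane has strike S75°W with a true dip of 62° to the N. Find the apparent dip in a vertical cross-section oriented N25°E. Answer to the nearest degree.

Angle between strike (S75°W) and section (N25°E): β = 50°.
tan α = tan 62° × sin 50° = 1.8807 × 0.7660 = 1.4407
α = arctan(1.4407) = 55.24°

55°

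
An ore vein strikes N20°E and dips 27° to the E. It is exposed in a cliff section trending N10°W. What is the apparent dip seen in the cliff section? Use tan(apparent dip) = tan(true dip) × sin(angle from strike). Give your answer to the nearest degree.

Angle between strike (N20°E) and section (N10°W): β = 30°.
tan(apparent dip) = tan 27° · sin 30° = 0.2548
apparent dip = arctan 0.2548 = 14.29°

14°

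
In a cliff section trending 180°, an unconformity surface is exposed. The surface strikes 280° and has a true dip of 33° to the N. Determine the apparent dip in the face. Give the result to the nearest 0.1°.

Angle between strike (280°) and section (180°): β = 80°.
tan α = tan 33° × sin 80° = 0.6494 × 0.9848 = 0.6395
α = arctan(0.6395) = 32.60°

32.6°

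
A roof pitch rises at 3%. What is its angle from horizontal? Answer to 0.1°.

1.7°

tan θ = 3/100 = 0.0300
θ = arctan(0.0300) = 1.72°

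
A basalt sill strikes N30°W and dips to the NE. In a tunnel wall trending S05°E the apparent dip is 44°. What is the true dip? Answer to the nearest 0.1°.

β = acute angle between strike N30°W and section S05°E = 25°.
tan δ = tan α / sin β = tan 44° / sin 25° = 0.9657 / 0.4226 = 2.2850
δ = arctan(2.2850) = 66.36°

66.4°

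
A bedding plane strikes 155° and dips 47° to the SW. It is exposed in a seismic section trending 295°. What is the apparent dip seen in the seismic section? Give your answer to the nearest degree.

The strike is 155° and the section trends 295°; the acute angle between them is β = 40°.
tan α = tan 47° × sin 40° = 1.0724 × 0.6428 = 0.6893
apparent dip = arctan 0.6893 = 34.58°

35°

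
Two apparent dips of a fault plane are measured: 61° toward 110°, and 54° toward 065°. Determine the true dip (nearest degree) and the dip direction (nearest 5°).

true dip 61°, dip direction 105°

Represent each trace as a vector plunging at its apparent dip toward its trend (east-north-up frame): v₁ = (0.456, -0.166, -0.875), v₂ = (0.533, 0.248, -0.809).
Cross product v₁ × v₂ gives the pole to the plane: n ∝ (0.351, -0.097, 0.201).
True dip = arccos(n_z / |n|) = arccos(0.4837) = 61.1°.
Dip direction = azimuth of (n_x, n_y) = atan2(0.351, -0.097) = 105°.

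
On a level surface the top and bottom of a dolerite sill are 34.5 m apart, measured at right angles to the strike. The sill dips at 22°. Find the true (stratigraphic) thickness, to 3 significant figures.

12.9 m

True thickness t = w · sin(dip) = 34.5 × sin 22°
t = 34.5 × 0.3746 = 12.924 m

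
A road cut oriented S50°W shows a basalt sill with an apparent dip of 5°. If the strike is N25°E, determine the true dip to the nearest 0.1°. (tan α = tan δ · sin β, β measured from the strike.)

The section is 25° from the strike.
tan δ = tan α / sin β = tan 5° / sin 25° = 0.0875 / 0.4226 = 0.2070
δ = arctan(0.2070) = 11.70°

11.7°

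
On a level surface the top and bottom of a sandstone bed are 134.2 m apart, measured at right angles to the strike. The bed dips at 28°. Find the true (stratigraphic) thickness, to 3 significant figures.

True thickness t = w · sin(dip) = 134.2 × sin 28°
t = 134.2 × 0.4695 = 63.003 m

63.0 m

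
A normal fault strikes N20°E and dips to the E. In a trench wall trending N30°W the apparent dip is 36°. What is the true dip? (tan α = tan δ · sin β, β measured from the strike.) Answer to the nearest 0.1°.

43.5°

β = acute angle between strike N20°E and section N30°W = 50°.
tan δ = tan α / sin β = tan 36° / sin 50° = 0.7265 / 0.7660 = 0.9484
δ = arctan(0.9484) = 43.48°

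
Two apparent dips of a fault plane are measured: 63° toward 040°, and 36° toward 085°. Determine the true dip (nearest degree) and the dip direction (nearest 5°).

true dip 65°, dip direction 015°

Represent each trace as a vector plunging at its apparent dip toward its trend (east-north-up frame): v₁ = (0.292, 0.348, -0.891), v₂ = (0.806, 0.071, -0.588).
Cross product v₁ × v₂ gives the pole to the plane: n ∝ (0.142, 0.547, 0.260).
Dip δ = arctan(|n_h|/n_z) = arctan(0.565/0.260) = 65.3°.
Dip direction = atan2(0.142, 0.547) = 15° (azimuth of n's horizontal projection).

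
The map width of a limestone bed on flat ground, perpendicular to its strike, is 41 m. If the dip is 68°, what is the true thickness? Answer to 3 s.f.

True thickness t = w · sin(dip) = 41 × sin 68°
t = 41 × 0.9272 = 38.015 m

38.0 m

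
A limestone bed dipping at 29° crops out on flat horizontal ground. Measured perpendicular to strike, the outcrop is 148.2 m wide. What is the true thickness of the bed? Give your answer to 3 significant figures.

71.8 m

True thickness t = w · sin(dip) = 148.2 × sin 29°
t = 148.2 × 0.4848 = 71.849 m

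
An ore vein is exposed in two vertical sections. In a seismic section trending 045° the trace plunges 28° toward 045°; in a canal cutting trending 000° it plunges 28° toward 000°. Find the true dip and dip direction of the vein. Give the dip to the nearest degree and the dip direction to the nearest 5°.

Represent each trace as a vector plunging at its apparent dip toward its trend (east-north-up frame): v₁ = (0.624, 0.624, -0.469), v₂ = (0.000, 0.883, -0.469).
The plane normal is n = v₁ × v₂ ∝ (0.121, 0.293, 0.551).
tan δ = √(n_x²+n_y²)/n_z = 0.317/0.551, so δ = 29.9°.
Dip direction = atan2(0.121, 0.293) = 22° (azimuth of n's horizontal projection).

true dip 30°, dip direction 020°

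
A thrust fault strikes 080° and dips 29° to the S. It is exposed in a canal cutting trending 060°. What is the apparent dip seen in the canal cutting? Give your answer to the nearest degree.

11°

Angle between strike (080°) and section (060°): β = 20°.
tan(apparent dip) = tan 29° · sin 20° = 0.1896
apparent dip = arctan 0.1896 = 10.74°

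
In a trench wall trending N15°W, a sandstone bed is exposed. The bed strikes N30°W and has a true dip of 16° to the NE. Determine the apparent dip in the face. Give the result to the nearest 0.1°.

Angle between strike (N30°W) and section (N15°W): β = 15°.
tan α = tan 16° × sin 15° = 0.2867 × 0.2588 = 0.0742
α = arctan(0.0742) = 4.24°

4.2°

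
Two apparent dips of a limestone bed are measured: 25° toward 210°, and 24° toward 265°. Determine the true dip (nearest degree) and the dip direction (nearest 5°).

Represent each trace as a vector plunging at its apparent dip toward its trend (east-north-up frame): v₁ = (-0.453, -0.785, -0.423), v₂ = (-0.910, -0.080, -0.407).
n = v₁ × v₂ = (-0.286, -0.200, 0.678) (taken with n_z > 0).
tan δ = √(n_x²+n_y²)/n_z = 0.349/0.678, so δ = 27.2°.
The horizontal component of n points toward azimuth atan2(n_x, n_y) = 235°, the dip direction.

true dip 27°, dip direction 235°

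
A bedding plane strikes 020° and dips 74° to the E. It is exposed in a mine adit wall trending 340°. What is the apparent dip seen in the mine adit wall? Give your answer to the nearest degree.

The strike is 020° and the section trends 340°; the acute angle between them is β = 40°.
tan(apparent dip) = tan 74° · sin 40° = 2.2417
α = arctan(2.2417) = 65.96°

66°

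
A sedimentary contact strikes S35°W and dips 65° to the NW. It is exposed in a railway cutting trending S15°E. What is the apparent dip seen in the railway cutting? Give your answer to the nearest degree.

Angle between strike (S35°W) and section (S15°E): β = 50°.
tan(apparent dip) = tan 65° · sin 50° = 1.6428
apparent dip = arctan 1.6428 = 58.67°

59°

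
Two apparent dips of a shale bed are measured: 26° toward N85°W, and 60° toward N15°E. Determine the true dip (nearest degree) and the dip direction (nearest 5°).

Each apparent-dip line lies in the plane. As unit vectors (x east, y north, z up), v₁ plunges 26°→N85°W and v₂ plunges 60°→N15°E.
n = v₁ × v₂ = (-0.144, 0.832, 0.443) (taken with n_z > 0).
tan δ = √(n_x²+n_y²)/n_z = 0.844/0.443, so δ = 62.3°.
Dip direction = atan2(-0.144, 0.832) = 350° (azimuth of n's horizontal projection).

true dip 62°, dip direction 350°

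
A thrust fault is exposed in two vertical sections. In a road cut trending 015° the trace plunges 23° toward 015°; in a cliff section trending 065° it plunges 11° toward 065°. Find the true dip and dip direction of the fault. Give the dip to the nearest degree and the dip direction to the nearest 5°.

Represent each trace as a vector plunging at its apparent dip toward its trend (east-north-up frame): v₁ = (0.238, 0.889, -0.391), v₂ = (0.890, 0.415, -0.191).
n = v₁ × v₂ = (0.008, 0.302, 0.692) (taken with n_z > 0).
Dip δ = arctan(|n_h|/n_z) = arctan(0.302/0.692) = 23.6°.
The horizontal component of n points toward azimuth atan2(n_x, n_y) = 1°, the dip direction.

true dip 24°, dip direction 000°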